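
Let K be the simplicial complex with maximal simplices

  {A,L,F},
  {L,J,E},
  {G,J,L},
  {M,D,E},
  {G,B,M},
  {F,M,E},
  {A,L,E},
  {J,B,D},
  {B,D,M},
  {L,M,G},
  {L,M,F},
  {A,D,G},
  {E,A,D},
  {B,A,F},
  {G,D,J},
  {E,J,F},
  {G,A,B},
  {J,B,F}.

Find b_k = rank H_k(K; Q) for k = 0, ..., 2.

b_0 = 1, b_1 = 1, b_2 = 0.

K has 9 vertices, 27 edges, 18 triangles.
rank ∂_0 = 0, rank ∂_1 = 8 ⇒ b_0 = 9 − 0 − 8 = 1; all invariant factors of ∂_1 are 1 so no torsion. So H_0 = Z.
rank ∂_1 = 8, rank ∂_2 = 18 ⇒ b_1 = 27 − 8 − 18 = 1; ∂_2 has invariant factor(s) [2] giving torsion. So H_1 = Z ⊕ Z/2.
rank ∂_2 = 18, rank ∂_3 = 0 ⇒ b_2 = 18 − 18 − 0 = 0. So H_2 = 0.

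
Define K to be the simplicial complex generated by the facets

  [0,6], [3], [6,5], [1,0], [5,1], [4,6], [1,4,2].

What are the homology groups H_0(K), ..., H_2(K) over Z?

We work with the vertex ordering 0 < 1 < 2 < 3 < 4 < 5 < 6. The simplices of K, each written with vertices in increasing order, are:

  0-simplices (7): [0], [1], [2], [3], [4], [5], [6]
  1-simplices (8): [0,1], [0,6], [1,2], [1,4], [1,5], [2,4], [4,6], [5,6]
  2-simplices (1): [1,2,4]

giving chain groups C_0 ≅ Z^7, C_1 ≅ Z^8, C_2 ≅ Z^1.

Boundary ∂_1: C_1 → C_0 sends each edge [p,q] (with p < q) to q − p. For instance
  ∂[2,4] = [4] − [2].
This gives a 7×8 integer matrix of rank 5; reducing to Smith normal form yields diagonal entries (1,1,1,1,1).

Boundary ∂_2: C_2 → C_1 acts by ∂[p,q,r] = [q,r] − [p,r] + [p,q]. For instance
  ∂[1,2,4] = [2,4] − [1,4] + [1,2].
The 8×1 boundary matrix has rank 1 and Smith normal form diag(1).

Now H_k = ker ∂_k / im ∂_{k+1}, so:

  H_0: rank C_0 − rank ∂_1 = 7 − 5 = 2, and the invariant factors of ∂_1 are all 1, so H_0 ≅ Z^2.
  H_1: rank ker ∂_1 − rank ∂_2 = (8 − 5) − 1 = 2, and the invariant factors of ∂_2 are all 1, so H_1 ≅ Z^2.
  H_2: rank ker ∂_2 − rank ∂_3 = (1 − 1) − 0 = 0, and there is no ∂_3, so H_2 ≅ 0.

As a check, the Euler characteristic is 7 − 8 + 1 = 0, which agrees with 2 − 2 + 0 = 0.

H_0 ≅ Z^2,  H_1 ≅ Z^2,  H_2 = 0.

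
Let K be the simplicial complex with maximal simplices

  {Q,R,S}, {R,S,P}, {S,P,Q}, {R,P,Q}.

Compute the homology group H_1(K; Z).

H_1 = 0.

K has 4 vertices, 6 edges, 4 triangles.
rank ∂_1 = 3, rank ∂_2 = 3 ⇒ b_1 = 6 − 3 − 3 = 0; all invariant factors of ∂_2 are 1 so no torsion. So H_1 ≅ 0.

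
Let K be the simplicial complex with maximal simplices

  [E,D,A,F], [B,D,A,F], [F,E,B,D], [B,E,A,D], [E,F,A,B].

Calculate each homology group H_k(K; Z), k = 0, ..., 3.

H_0 ≅ Z,  H_1 = 0,  H_2 = 0,  H_3 ≅ Z.

We work with the vertex ordering A < B < D < E < F. The simplices of K, each written with vertices in increasing order, are:

  0-simplices (5): A, B, D, E, F
  1-simplices (10): AB, AD, AE, AF, BD, BE, BF, DE, DF, EF
  2-simplices (10): ABD, ABE, ABF, ADE, ADF, AEF, BDE, BDF, BEF, DEF
  3-simplices (5): ABDE, ABDF, ABEF, ADEF, BDEF

giving chain groups C_0 ≅ Z^5, C_1 ≅ Z^10, C_2 ≅ Z^10, C_3 ≅ Z^5.

∂_1: C_1 → C_0 maps an edge to its endpoints' difference, ∂[p,q] = q − p. For instance
  ∂DE = E − D.
This gives a 5×10 integer matrix of rank 4; reducing to Smith normal form yields diagonal entries (1,1,1,1).

The boundary map ∂_2: C_2 → C_1 acts by ∂[p,q,r] = [q,r] − [p,r] + [p,q]. For instance
  ∂ABF = BF − AF + AB,
  ∂ABD = BD − AD + AB.
This gives a 10×10 integer matrix of rank 6; reducing to Smith normal form yields diagonal entries (1,1,1,1,1,1).

∂_3: C_3 → C_2 sends each 3-simplex σ to the alternating sum Σ_i (−1)^i (σ with its i-th vertex removed). For instance
  ∂ABEF = BEF − AEF + ABF − ABE,
  ∂ADEF = DEF − AEF + ADF − ADE.
As a 10×5 matrix over Z this has rank 4, with invariant factors (1,1,1,1).

From H_k ≅ ker(∂_k) / im(∂_{k+1}) we obtain:

  H_0: rank C_0 − rank ∂_1 = 5 − 4 = 1, and the invariant factors of ∂_1 are all 1, so H_0 = Z.
  H_1: rank ker ∂_1 − rank ∂_2 = (10 − 4) − 6 = 0, and the invariant factors of ∂_2 are all 1, so H_1 = 0.
  H_2: rank ker ∂_2 − rank ∂_3 = (10 − 6) − 4 = 0, and the invariant factors of ∂_3 are all 1, so H_2 = 0.
  H_3: rank ker ∂_3 − rank ∂_4 = (5 − 4) − 0 = 1, and there is no ∂_4, so H_3 = Z.

As a check, the Euler characteristic is 5 − 10 + 10 − 5 = 0, which agrees with 1 − 0 + 0 − 1 = 0.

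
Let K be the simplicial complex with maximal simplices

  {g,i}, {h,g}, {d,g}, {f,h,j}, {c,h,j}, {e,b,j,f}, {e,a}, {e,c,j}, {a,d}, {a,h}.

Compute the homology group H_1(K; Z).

H_1 ≅ Z^2.

Fix the vertex order a < b < c < d < e < f < g < h < i < j and write every simplex with vertices in increasing order. Then dim K = 3 and the simplices of K are:

  0-simplices (10): a, b, c, d, e, f, g, h, i, j
  1-simplices (17): ad, ae, ah, be, bf, bj, ce, ch, cj, dg, ef, ej, fh, fj, gh, gi, hj
  2-simplices (7): bef, bej, bfj, cej, chj, efj, fhj
  3-simplices (1): befj

giving chain groups C_0 ≅ Z^10, C_1 ≅ Z^17, C_2 ≅ Z^7, C_3 ≅ Z^1.

∂_1: C_1 → C_0 sends each edge [p,q] (with p < q) to q − p.
This gives a 10×17 integer matrix of rank 9; reducing to Smith normal form yields diagonal entries (1,1,1,1,1,1,1,1,1).

The boundary map ∂_2: C_2 → C_1 acts by ∂[p,q,r] = [q,r] − [p,r] + [p,q]. For instance
  ∂efj = fj − ej + ef,
  ∂bfj = fj − bj + bf.
This gives a 17×7 integer matrix of rank 6; reducing to Smith normal form yields diagonal entries (1,1,1,1,1,1).

∂_3: C_3 → C_2 sends each 3-simplex σ to the alternating sum Σ_i (−1)^i (σ with its i-th vertex removed). For instance
  ∂befj = efj − bfj + bej − bef.
This gives a 7×1 integer matrix of rank 1; reducing to Smith normal form yields diagonal entries (1).

Reading off H_k = ker ∂_k / im ∂_{k+1}:

  H_1: rank ker ∂_1 − rank ∂_2 = (17 − 9) − 6 = 2, and the invariant factors of ∂_2 are all 1, so H_1 ≅ Z^2.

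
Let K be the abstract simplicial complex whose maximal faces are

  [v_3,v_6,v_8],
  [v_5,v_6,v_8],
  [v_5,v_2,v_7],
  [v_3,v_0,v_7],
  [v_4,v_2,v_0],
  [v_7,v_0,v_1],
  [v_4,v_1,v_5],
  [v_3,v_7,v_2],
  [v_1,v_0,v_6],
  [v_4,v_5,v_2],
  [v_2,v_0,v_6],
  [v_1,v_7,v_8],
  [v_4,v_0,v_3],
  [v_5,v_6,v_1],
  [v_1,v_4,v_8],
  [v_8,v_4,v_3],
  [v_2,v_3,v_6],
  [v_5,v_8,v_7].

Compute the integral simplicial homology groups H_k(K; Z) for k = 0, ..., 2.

H_0 ≅ Z,  H_1 ≅ Z ⊕ Z/2Z,  H_2 = 0.

We work with the vertex ordering v_0 < v_1 < v_2 < v_3 < v_4 < v_5 < v_6 < v_7 < v_8. The simplices of K, each written with vertices in increasing order, are:

  0-simplices (9): [v_0], [v_1], [v_2], [v_3], [v_4], [v_5], [v_6], [v_7], [v_8]
  1-simplices (27): (27 of them)
  2-simplices (18): (18 of them)

Hence C_0 ≅ Z^9, C_1 ≅ Z^27, C_2 ≅ Z^18.

∂_1: C_1 → C_0 sends each edge [p,q] (with p < q) to q − p. For instance
  ∂[v_2,v_6] = [v_6] − [v_2].
The resulting 9×27 matrix has rank 8, and its Smith normal form has invariant factors (1,1,1,1,1,1,1,1).

Boundary ∂_2: C_2 → C_1 sends each 2-simplex [p,q,r] to [q,r] − [p,r] + [p,q]. For instance
  ∂[v_2,v_3,v_6] = [v_3,v_6] − [v_2,v_6] + [v_2,v_3],
  ∂[v_5,v_7,v_8] = [v_7,v_8] − [v_5,v_8] + [v_5,v_7].
The resulting 27×18 matrix has rank 18, and its Smith normal form has invariant factors (1,1,1,1,1,1,1,1,1,1,1,1,1,1,1,1,1,2).

From H_k ≅ ker(∂_k) / im(∂_{k+1}) we obtain:

  H_0: rank C_0 − rank ∂_1 = 9 − 8 = 1, and the invariant factors of ∂_1 are all 1, so H_0 ≅ Z.
  H_1: rank ker ∂_1 − rank ∂_2 = (27 − 8) − 18 = 1, and ∂_2 has invariant factor 2 > 1, so H_1 ≅ Z ⊕ Z/2Z.
  H_2: rank ker ∂_2 − rank ∂_3 = (18 − 18) − 0 = 0, and there is no ∂_3, so H_2 ≅ 0.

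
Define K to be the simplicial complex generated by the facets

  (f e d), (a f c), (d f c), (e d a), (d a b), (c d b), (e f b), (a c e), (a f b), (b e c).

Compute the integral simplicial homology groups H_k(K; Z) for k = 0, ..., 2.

Order the vertices as a < b < c < d < e < f. Listing each simplex with vertices in this order, K has dimension 2 with simplices:

  0-simplices (6): a, b, c, d, e, f
  1-simplices (15): ab, ac, ad, ae, af, bc, bd, be, bf, cd, ce, cf, de, df, ef
  2-simplices (10): abd, abf, ace, acf, ade, bcd, bce, bef, cdf, def

giving chain groups C_0 ≅ Z^6, C_1 ≅ Z^15, C_2 ≅ Z^10.

∂_1: C_1 → C_0 maps an edge to its endpoints' difference, ∂[p,q] = q − p. For instance
  ∂ac = c − a.
The resulting 6×15 matrix has rank 5, and its Smith normal form has invariant factors (1,1,1,1,1).

Boundary ∂_2: C_2 → C_1 acts by ∂[p,q,r] = [q,r] − [p,r] + [p,q]. For instance
  ∂ace = ce − ae + ac,
  ∂def = ef − df + de.
As a 15×10 matrix over Z this has rank 10, with invariant factors (1,1,1,1,1,1,1,1,1,2).

Computing H_k = (kernel of ∂_k) / (image of ∂_{k+1}):

  H_0: rank C_0 − rank ∂_1 = 6 − 5 = 1, and the invariant factors of ∂_1 are all 1, so H_0 ≅ Z.
  H_1: rank ker ∂_1 − rank ∂_2 = (15 − 5) − 10 = 0, and ∂_2 has invariant factor 2 > 1, so H_1 ≅ Z/2Z.
  H_2: rank ker ∂_2 − rank ∂_3 = (10 − 10) − 0 = 0, and there is no ∂_3, so H_2 ≅ 0.

As a check, the Euler characteristic is 6 − 15 + 10 = 1, which agrees with 1 − 0 + 0 = 1.

H_0 = Z,  H_1 = Z/2Z,  H_2 = 0.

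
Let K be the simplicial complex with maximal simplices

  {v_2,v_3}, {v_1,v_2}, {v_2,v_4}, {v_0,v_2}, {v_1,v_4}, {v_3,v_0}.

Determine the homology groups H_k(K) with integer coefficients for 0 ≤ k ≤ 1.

Order the vertices as v_0 < v_1 < v_2 < v_3 < v_4. Listing each simplex with vertices in this order, K has dimension 1 with simplices:

  0-simplices (5): [v_0], [v_1], [v_2], [v_3], [v_4]
  1-simplices (6): [v_0,v_2], [v_0,v_3], [v_1,v_2], [v_1,v_4], [v_2,v_3], [v_2,v_4]

so the chain groups are C_0 ≅ Z^5, C_1 ≅ Z^6.

∂_1: C_1 → C_0 maps an edge to its endpoints' difference, ∂[p,q] = q − p. For instance
  ∂[v_0,v_3] = [v_3] − [v_0].
The resulting 5×6 matrix has rank 4, and its Smith normal form has invariant factors (1,1,1,1).

Reading off H_k = ker ∂_k / im ∂_{k+1}:

  H_0: rank C_0 − rank ∂_1 = 5 − 4 = 1, and the invariant factors of ∂_1 are all 1, so H_0 = Z.
  H_1: rank ker ∂_1 − rank ∂_2 = (6 − 4) − 0 = 2, and there is no ∂_2, so H_1 = Z^2.

As a check, the Euler characteristic is 5 − 6 = -1, which agrees with 1 − 2 = -1.

H_0 = Z,  H_1 = Z^2.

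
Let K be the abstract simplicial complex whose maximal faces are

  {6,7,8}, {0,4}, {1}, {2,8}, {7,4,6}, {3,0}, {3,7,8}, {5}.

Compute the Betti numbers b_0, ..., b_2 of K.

b_0 = 3, b_1 = 1, b_2 = 0.

K has 9 vertices, 10 edges, 3 triangles.
rank ∂_0 = 0, rank ∂_1 = 6 ⇒ b_0 = 9 − 0 − 6 = 3; all invariant factors of ∂_1 are 1 so no torsion. So H_0 = Z^3.
rank ∂_1 = 6, rank ∂_2 = 3 ⇒ b_1 = 10 − 6 − 3 = 1; all invariant factors of ∂_2 are 1 so no torsion. So H_1 = Z.
rank ∂_2 = 3, rank ∂_3 = 0 ⇒ b_2 = 3 − 3 − 0 = 0. So H_2 = 0.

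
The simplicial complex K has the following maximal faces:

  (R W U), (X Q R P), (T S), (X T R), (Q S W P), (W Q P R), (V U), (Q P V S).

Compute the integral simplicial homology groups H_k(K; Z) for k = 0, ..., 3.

Fix the vertex order P < Q < R < S < T < U < V < W < X and write every simplex with vertices in increasing order. Then dim K = 3 and the simplices of K are:

  0-simplices (9): P, Q, R, S, T, U, V, W, X
  1-simplices (21): PQ, PR, PS, PV, PW, PX, QR, QS, QV, QW, QX, RT, RU, RW, RX, ST, SV, SW, TX, UV, UW
  2-simplices (15): PQR, PQS, PQV, PQW, PQX, PRW, PRX, PSV, PSW, QRW, QRX, QSV, QSW, RTX, RUW
  3-simplices (4): PQRW, PQRX, PQSV, PQSW

giving chain groups C_0 ≅ Z^9, C_1 ≅ Z^21, C_2 ≅ Z^15, C_3 ≅ Z^4.

Boundary ∂_1: C_1 → C_0 sends each edge [p,q] (with p < q) to q − p.
As a 9×21 matrix over Z this has rank 8, with invariant factors (1,1,1,1,1,1,1,1).

The boundary map ∂_2: C_2 → C_1 sends each 2-simplex [p,q,r] to [q,r] − [p,r] + [p,q]. For instance
  ∂PSV = SV − PV + PS,
  ∂PRW = RW − PW + PR.
The 21×15 boundary matrix has rank 11 and Smith normal form diag(1,1,1,1,1,1,1,1,1,1,1).

Boundary ∂_3: C_3 → C_2 sends each 3-simplex σ to the alternating sum Σ_i (−1)^i (σ with its i-th vertex removed). For instance
  ∂PQRW = QRW − PRW + PQW − PQR,
  ∂PQSW = QSW − PSW + PQW − PQS.
The 15×4 boundary matrix has rank 4 and Smith normal form diag(1,1,1,1).

From H_k ≅ ker(∂_k) / im(∂_{k+1}) we obtain:

  H_0: rank C_0 − rank ∂_1 = 9 − 8 = 1, and the invariant factors of ∂_1 are all 1, so H_0 = Z.
  H_1: rank ker ∂_1 − rank ∂_2 = (21 − 8) − 11 = 2, and the invariant factors of ∂_2 are all 1, so H_1 = Z^2.
  H_2: rank ker ∂_2 − rank ∂_3 = (15 − 11) − 4 = 0, and the invariant factors of ∂_3 are all 1, so H_2 = 0.
  H_3: rank ker ∂_3 − rank ∂_4 = (4 − 4) − 0 = 0, and there is no ∂_4, so H_3 = 0.

H_0 ≅ Z,  H_1 ≅ Z^2,  H_2 = 0,  H_3 = 0.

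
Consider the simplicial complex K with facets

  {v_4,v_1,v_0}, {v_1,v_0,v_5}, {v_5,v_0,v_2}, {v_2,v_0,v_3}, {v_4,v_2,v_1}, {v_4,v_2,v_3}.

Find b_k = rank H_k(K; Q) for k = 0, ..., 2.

Order the vertices as v_0 < v_1 < v_2 < v_3 < v_4 < v_5. Listing each simplex with vertices in this order, K has dimension 2 with simplices:

  0-simplices (6): [v_0], [v_1], [v_2], [v_3], [v_4], [v_5]
  1-simplices (12): [v_0,v_1], [v_0,v_2], [v_0,v_3], [v_0,v_4], [v_0,v_5], [v_1,v_2], [v_1,v_4], [v_1,v_5], [v_2,v_3], [v_2,v_4], [v_2,v_5], [v_3,v_4]
  2-simplices (6): [v_0,v_1,v_4], [v_0,v_1,v_5], [v_0,v_2,v_3], [v_0,v_2,v_5], [v_1,v_2,v_4], [v_2,v_3,v_4]

Hence C_0 ≅ Z^6, C_1 ≅ Z^12, C_2 ≅ Z^6.

∂_1: C_1 → C_0 maps an edge to its endpoints' difference, ∂[p,q] = q − p. For instance
  ∂[v_1,v_4] = [v_4] − [v_1].
This gives a 6×12 integer matrix of rank 5; reducing to Smith normal form yields diagonal entries (1,1,1,1,1).

Boundary ∂_2: C_2 → C_1 maps a triangle to the signed sum of its edges. For instance
  ∂[v_0,v_2,v_3] = [v_2,v_3] − [v_0,v_3] + [v_0,v_2],
  ∂[v_1,v_2,v_4] = [v_2,v_4] − [v_1,v_4] + [v_1,v_2].
The resulting 12×6 matrix has rank 6, and its Smith normal form has invariant factors (1,1,1,1,1,1).

From H_k ≅ ker(∂_k) / im(∂_{k+1}) we obtain:

  H_0: rank C_0 − rank ∂_1 = 6 − 5 = 1, and the invariant factors of ∂_1 are all 1, so H_0 = Z.
  H_1: rank ker ∂_1 − rank ∂_2 = (12 − 5) − 6 = 1, and the invariant factors of ∂_2 are all 1, so H_1 = Z.
  H_2: rank ker ∂_2 − rank ∂_3 = (6 − 6) − 0 = 0, and there is no ∂_3, so H_2 = 0.

Hence the Betti numbers are b_0 = 1, b_1 = 1, b_2 = 0.

b_0 = 1, b_1 = 1, b_2 = 0.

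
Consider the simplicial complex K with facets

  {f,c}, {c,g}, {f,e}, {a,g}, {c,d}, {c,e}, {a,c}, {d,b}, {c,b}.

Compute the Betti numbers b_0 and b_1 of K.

K has 7 vertices, 9 edges.
rank ∂_0 = 0, rank ∂_1 = 6 ⇒ b_0 = 7 − 0 − 6 = 1; all invariant factors of ∂_1 are 1 so no torsion. So H_0 ≅ Z.
rank ∂_1 = 6, rank ∂_2 = 0 ⇒ b_1 = 9 − 6 − 0 = 3. So H_1 ≅ Z^3.

b_0 = 1, b_1 = 3.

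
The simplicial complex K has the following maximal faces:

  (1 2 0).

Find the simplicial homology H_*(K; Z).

K has 3 vertices, 3 edges, 1 triangle.
rank ∂_0 = 0, rank ∂_1 = 2 ⇒ b_0 = 3 − 0 − 2 = 1; all invariant factors of ∂_1 are 1 so no torsion. So H_0 = Z.
rank ∂_1 = 2, rank ∂_2 = 1 ⇒ b_1 = 3 − 2 − 1 = 0; all invariant factors of ∂_2 are 1 so no torsion. So H_1 = 0.
rank ∂_2 = 1, rank ∂_3 = 0 ⇒ b_2 = 1 − 1 − 0 = 0. So H_2 = 0.

H_0 ≅ Z,  H_1 = 0,  H_2 = 0.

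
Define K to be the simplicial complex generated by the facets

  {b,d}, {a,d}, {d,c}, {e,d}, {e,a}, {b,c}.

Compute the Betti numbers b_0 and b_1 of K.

b_0 = 1, b_1 = 2.

Fix the vertex order a < b < c < d < e and write every simplex with vertices in increasing order. Then dim K = 1 and the simplices of K are:

  0-simplices (5): a, b, c, d, e
  1-simplices (6): ad, ae, bc, bd, cd, de

giving chain groups C_0 ≅ Z^5, C_1 ≅ Z^6.

∂_1: C_1 → C_0 is given by ∂[p,q] = [q] − [p].
The 5×6 boundary matrix has rank 4 and Smith normal form diag(1,1,1,1).

From H_k ≅ ker(∂_k) / im(∂_{k+1}) we obtain:

  H_0: rank C_0 − rank ∂_1 = 5 − 4 = 1, and the invariant factors of ∂_1 are all 1, so H_0 ≅ Z.
  H_1: rank ker ∂_1 − rank ∂_2 = (6 − 4) − 0 = 2, and there is no ∂_2, so H_1 ≅ Z^2.

Hence the Betti numbers are b_0 = 1, b_1 = 2.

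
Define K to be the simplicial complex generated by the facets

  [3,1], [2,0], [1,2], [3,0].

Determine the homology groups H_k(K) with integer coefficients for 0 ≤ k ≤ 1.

Order the vertices as 0 < 1 < 2 < 3. Listing each simplex with vertices in this order, K has dimension 1 with simplices:

  0-simplices (4): [0], [1], [2], [3]
  1-simplices (4): [0,2], [0,3], [1,2], [1,3]

Hence C_0 ≅ Z^4, C_1 ≅ Z^4.

∂_1: C_1 → C_0 sends each edge [p,q] (with p < q) to q − p. For instance
  ∂[1,2] = [2] − [1].
The resulting 4×4 matrix has rank 3, and its Smith normal form has invariant factors (1,1,1).

Computing H_k = (kernel of ∂_k) / (image of ∂_{k+1}):

  H_0: rank C_0 − rank ∂_1 = 4 − 3 = 1, and the invariant factors of ∂_1 are all 1, so H_0 ≅ Z.
  H_1: rank ker ∂_1 − rank ∂_2 = (4 − 3) − 0 = 1, and there is no ∂_2, so H_1 ≅ Z.

H_0 = Z,  H_1 = Z.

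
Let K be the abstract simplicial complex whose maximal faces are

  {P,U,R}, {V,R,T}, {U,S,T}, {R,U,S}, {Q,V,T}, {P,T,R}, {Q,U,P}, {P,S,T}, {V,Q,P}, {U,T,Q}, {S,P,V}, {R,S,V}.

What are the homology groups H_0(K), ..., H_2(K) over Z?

H_0 = Z,  H_1 = Z/2,  H_2 = 0.

Fix the vertex order P < Q < R < S < T < U < V and write every simplex with vertices in increasing order. Then dim K = 2 and the simplices of K are:

  0-simplices (7): P, Q, R, S, T, U, V
  1-simplices (18): PQ, PR, PS, PT, PU, PV, QT, QU, QV, RS, RT, RU, RV, ST, SU, SV, TU, TV
  2-simplices (12): PQU, PQV, PRT, PRU, PST, PSV, QTU, QTV, RSU, RSV, RTV, STU

Hence C_0 ≅ Z^7, C_1 ≅ Z^18, C_2 ≅ Z^12.

The boundary map ∂_1: C_1 → C_0 maps an edge to its endpoints' difference, ∂[p,q] = q − p.
The 7×18 boundary matrix has rank 6 and Smith normal form diag(1,1,1,1,1,1).

∂_2: C_2 → C_1 acts by ∂[p,q,r] = [q,r] − [p,r] + [p,q]. For instance
  ∂STU = TU − SU + ST,
  ∂PSV = SV − PV + PS.
This gives a 18×12 integer matrix of rank 12; reducing to Smith normal form yields diagonal entries (1,1,1,1,1,1,1,1,1,1,1,2).

Now H_k = ker ∂_k / im ∂_{k+1}, so:

  H_0: rank C_0 − rank ∂_1 = 7 − 6 = 1, and the invariant factors of ∂_1 are all 1, so H_0 = Z.
  H_1: rank ker ∂_1 − rank ∂_2 = (18 − 6) − 12 = 0, and ∂_2 has invariant factor 2 > 1, so H_1 = Z/2.
  H_2: rank ker ∂_2 − rank ∂_3 = (12 − 12) − 0 = 0, and there is no ∂_3, so H_2 = 0.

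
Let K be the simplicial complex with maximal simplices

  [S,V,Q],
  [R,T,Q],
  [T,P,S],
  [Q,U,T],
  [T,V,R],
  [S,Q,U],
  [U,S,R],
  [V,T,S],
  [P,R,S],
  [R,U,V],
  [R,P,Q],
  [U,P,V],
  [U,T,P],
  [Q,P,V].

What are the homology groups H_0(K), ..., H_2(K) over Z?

H_0 ≅ Z,  H_1 ≅ Z^2,  H_2 ≅ Z.

We work with the vertex ordering P < Q < R < S < T < U < V. The simplices of K, each written with vertices in increasing order, are:

  0-simplices (7): P, Q, R, S, T, U, V
  1-simplices (21): PQ, PR, PS, PT, PU, PV, QR, QS, QT, QU, QV, RS, RT, RU, RV, ST, SU, SV, TU, TV, UV
  2-simplices (14): PQR, PQV, PRS, PST, PTU, PUV, QRT, QSU, QSV, QTU, RSU, RTV, RUV, STV

Hence C_0 ≅ Z^7, C_1 ≅ Z^21, C_2 ≅ Z^14.

The boundary map ∂_1: C_1 → C_0 maps an edge to its endpoints' difference, ∂[p,q] = q − p.
As a 7×21 matrix over Z this has rank 6, with invariant factors (1,1,1,1,1,1).

Boundary ∂_2: C_2 → C_1 acts by ∂[p,q,r] = [q,r] − [p,r] + [p,q]. For instance
  ∂QTU = TU − QU + QT,
  ∂QSU = SU − QU + QS.
The resulting 21×14 matrix has rank 13, and its Smith normal form has invariant factors (1,1,1,1,1,1,1,1,1,1,1,1,1).

Now H_k = ker ∂_k / im ∂_{k+1}, so:

  H_0: rank C_0 − rank ∂_1 = 7 − 6 = 1, and the invariant factors of ∂_1 are all 1, so H_0 = Z.
  H_1: rank ker ∂_1 − rank ∂_2 = (21 − 6) − 13 = 2, and the invariant factors of ∂_2 are all 1, so H_1 = Z^2.
  H_2: rank ker ∂_2 − rank ∂_3 = (14 − 13) − 0 = 1, and there is no ∂_3, so H_2 = Z.

As a check, the Euler characteristic is 7 − 21 + 14 = 0, which agrees with 1 − 2 + 1 = 0.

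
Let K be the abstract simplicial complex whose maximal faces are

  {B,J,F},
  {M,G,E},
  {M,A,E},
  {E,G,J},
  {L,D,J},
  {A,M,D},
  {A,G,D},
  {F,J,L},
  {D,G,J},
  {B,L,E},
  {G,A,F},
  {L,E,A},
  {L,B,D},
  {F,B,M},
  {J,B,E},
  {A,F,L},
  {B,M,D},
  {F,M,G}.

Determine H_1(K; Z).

H_1 = Z ⊕ Z/2Z.

K has 9 vertices, 27 edges, 18 triangles.
rank ∂_1 = 8, rank ∂_2 = 18 ⇒ b_1 = 27 − 8 − 18 = 1; ∂_2 has invariant factor(s) [2] giving torsion. So H_1 = Z ⊕ Z/2Z.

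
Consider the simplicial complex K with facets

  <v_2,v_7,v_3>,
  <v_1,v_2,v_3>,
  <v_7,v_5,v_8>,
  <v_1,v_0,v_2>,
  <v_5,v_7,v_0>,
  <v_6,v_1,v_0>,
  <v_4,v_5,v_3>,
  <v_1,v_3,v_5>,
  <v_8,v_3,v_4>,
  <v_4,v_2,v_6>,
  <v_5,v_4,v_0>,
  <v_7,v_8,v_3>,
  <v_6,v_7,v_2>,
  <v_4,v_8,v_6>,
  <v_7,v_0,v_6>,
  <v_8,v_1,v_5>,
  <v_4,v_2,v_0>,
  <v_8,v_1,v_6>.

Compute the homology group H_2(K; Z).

H_2 = 0.

Fix the vertex order v_0 < v_1 < v_2 < v_3 < v_4 < v_5 < v_6 < v_7 < v_8 and write every simplex with vertices in increasing order. Then dim K = 2 and the simplices of K are:

  0-simplices (9): [v_0], [v_1], [v_2], [v_3], [v_4], [v_5], [v_6], [v_7], [v_8]
  1-simplices (27): (27 of them)
  2-simplices (18): (18 of them)

giving chain groups C_0 ≅ Z^9, C_1 ≅ Z^27, C_2 ≅ Z^18.

Boundary ∂_1: C_1 → C_0 is given by ∂[p,q] = [q] − [p].
The 9×27 boundary matrix has rank 8 and Smith normal form diag(1,1,1,1,1,1,1,1).

The boundary map ∂_2: C_2 → C_1 acts by ∂[p,q,r] = [q,r] − [p,r] + [p,q]. For instance
  ∂[v_2,v_3,v_7] = [v_3,v_7] − [v_2,v_7] + [v_2,v_3],
  ∂[v_3,v_7,v_8] = [v_7,v_8] − [v_3,v_8] + [v_3,v_7].
The 27×18 boundary matrix has rank 18 and Smith normal form diag(1,1,1,1,1,1,1,1,1,1,1,1,1,1,1,1,1,2).

Now H_k = ker ∂_k / im ∂_{k+1}, so:

  H_2: rank ker ∂_2 − rank ∂_3 = (18 − 18) − 0 = 0, and there is no ∂_3, so H_2 = 0.

(K is a triangulation of the Klein bottle.)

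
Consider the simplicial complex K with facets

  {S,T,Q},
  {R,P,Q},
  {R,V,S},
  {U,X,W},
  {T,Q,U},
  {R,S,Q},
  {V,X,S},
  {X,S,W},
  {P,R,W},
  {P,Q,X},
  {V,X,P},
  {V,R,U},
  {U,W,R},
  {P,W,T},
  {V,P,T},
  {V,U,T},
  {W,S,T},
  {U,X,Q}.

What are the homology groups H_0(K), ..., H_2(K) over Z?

H_0 = Z,  H_1 = Z^2,  H_2 = Z.

Fix the vertex order P < Q < R < S < T < U < V < W < X and write every simplex with vertices in increasing order. Then dim K = 2 and the simplices of K are:

  0-simplices (9): P, Q, R, S, T, U, V, W, X
  1-simplices (27): PQ, PR, PT, PV, PW, PX, QR, QS, QT, QU, QX, RS, RU, RV, RW, ST, SV, SW, SX, TU, TV, TW, UV, UW, UX, VX, WX
  2-simplices (18): PQR, PQX, PRW, PTV, PTW, PVX, QRS, QST, QTU, QUX, RSV, RUV, RUW, STW, SVX, SWX, TUV, UWX

Hence C_0 ≅ Z^9, C_1 ≅ Z^27, C_2 ≅ Z^18.

Boundary ∂_1: C_1 → C_0 maps an edge to its endpoints' difference, ∂[p,q] = q − p. For instance
  ∂PW = W − P.
As a 9×27 matrix over Z this has rank 8, with invariant factors (1,1,1,1,1,1,1,1).

The boundary map ∂_2: C_2 → C_1 sends each 2-simplex [p,q,r] to [q,r] − [p,r] + [p,q]. For instance
  ∂PTW = TW − PW + PT,
  ∂UWX = WX − UX + UW.
This gives a 27×18 integer matrix of rank 17; reducing to Smith normal form yields diagonal entries (1,1,1,1,1,1,1,1,1,1,1,1,1,1,1,1,1).

From H_k ≅ ker(∂_k) / im(∂_{k+1}) we obtain:

  H_0: rank C_0 − rank ∂_1 = 9 − 8 = 1, and the invariant factors of ∂_1 are all 1, so H_0 ≅ Z.
  H_1: rank ker ∂_1 − rank ∂_2 = (27 − 8) − 17 = 2, and the invariant factors of ∂_2 are all 1, so H_1 ≅ Z^2.
  H_2: rank ker ∂_2 − rank ∂_3 = (18 − 17) − 0 = 1, and there is no ∂_3, so H_2 ≅ Z.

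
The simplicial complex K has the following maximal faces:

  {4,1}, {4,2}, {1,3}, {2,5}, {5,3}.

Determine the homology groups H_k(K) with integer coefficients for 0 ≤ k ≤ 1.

H_0 = Z,  H_1 = Z.

Order the vertices as 1 < 2 < 3 < 4 < 5. Listing each simplex with vertices in this order, K has dimension 1 with simplices:

  0-simplices (5): [1], [2], [3], [4], [5]
  1-simplices (5): [1,3], [1,4], [2,4], [2,5], [3,5]

Hence C_0 ≅ Z^5, C_1 ≅ Z^5.

The boundary map ∂_1: C_1 → C_0 is given by ∂[p,q] = [q] − [p]. For instance
  ∂[1,4] = [4] − [1].
The 5×5 boundary matrix has rank 4 and Smith normal form diag(1,1,1,1).

Reading off H_k = ker ∂_k / im ∂_{k+1}:

  H_0: rank C_0 − rank ∂_1 = 5 − 4 = 1, and the invariant factors of ∂_1 are all 1, so H_0 = Z.
  H_1: rank ker ∂_1 − rank ∂_2 = (5 − 4) − 0 = 1, and there is no ∂_2, so H_1 = Z.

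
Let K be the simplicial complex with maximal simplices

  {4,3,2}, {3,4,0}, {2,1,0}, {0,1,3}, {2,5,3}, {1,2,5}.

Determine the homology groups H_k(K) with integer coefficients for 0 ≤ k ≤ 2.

H_0 ≅ Z,  H_1 ≅ Z,  H_2 = 0.

We work with the vertex ordering 0 < 1 < 2 < 3 < 4 < 5. The simplices of K, each written with vertices in increasing order, are:

  0-simplices (6): [0], [1], [2], [3], [4], [5]
  1-simplices (12): [0,1], [0,2], [0,3], [0,4], [1,2], [1,3], [1,5], [2,3], [2,4], [2,5], [3,4], [3,5]
  2-simplices (6): [0,1,2], [0,1,3], [0,3,4], [1,2,5], [2,3,4], [2,3,5]

Hence C_0 ≅ Z^6, C_1 ≅ Z^12, C_2 ≅ Z^6.

Boundary ∂_1: C_1 → C_0 maps an edge to its endpoints' difference, ∂[p,q] = q − p.
As a 6×12 matrix over Z this has rank 5, with invariant factors (1,1,1,1,1).

∂_2: C_2 → C_1 maps a triangle to the signed sum of its edges. For instance
  ∂[2,3,5] = [3,5] − [2,5] + [2,3],
  ∂[0,3,4] = [3,4] − [0,4] + [0,3].
This gives a 12×6 integer matrix of rank 6; reducing to Smith normal form yields diagonal entries (1,1,1,1,1,1).

From H_k ≅ ker(∂_k) / im(∂_{k+1}) we obtain:

  H_0: rank C_0 − rank ∂_1 = 6 − 5 = 1, and the invariant factors of ∂_1 are all 1, so H_0 ≅ Z.
  H_1: rank ker ∂_1 − rank ∂_2 = (12 − 5) − 6 = 1, and the invariant factors of ∂_2 are all 1, so H_1 ≅ Z.
  H_2: rank ker ∂_2 − rank ∂_3 = (6 − 6) − 0 = 0, and there is no ∂_3, so H_2 ≅ 0.

(K is a triangulation of the cylinder S^1 x I.)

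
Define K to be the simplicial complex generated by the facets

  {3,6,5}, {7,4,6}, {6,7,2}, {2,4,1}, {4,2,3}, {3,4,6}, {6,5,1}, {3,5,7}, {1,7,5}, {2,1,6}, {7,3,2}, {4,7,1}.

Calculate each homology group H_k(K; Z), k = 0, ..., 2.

H_0 ≅ Z,  H_1 ≅ Z_2,  H_2 = 0.

Order the vertices as 1 < 2 < 3 < 4 < 5 < 6 < 7. Listing each simplex with vertices in this order, K has dimension 2 with simplices:

  0-simplices (7): [1], [2], [3], [4], [5], [6], [7]
  1-simplices (18): [1,2], [1,4], [1,5], [1,6], [1,7], [2,3], [2,4], [2,6], [2,7], [3,4], [3,5], [3,6], [3,7], [4,6], [4,7], [5,6], [5,7], [6,7]
  2-simplices (12): [1,2,4], [1,2,6], [1,4,7], [1,5,6], [1,5,7], [2,3,4], [2,3,7], [2,6,7], [3,4,6], [3,5,6], [3,5,7], [4,6,7]

giving chain groups C_0 ≅ Z^7, C_1 ≅ Z^18, C_2 ≅ Z^12.

The boundary map ∂_1: C_1 → C_0 sends each edge [p,q] (with p < q) to q − p. For instance
  ∂[2,3] = [3] − [2].
This gives a 7×18 integer matrix of rank 6; reducing to Smith normal form yields diagonal entries (1,1,1,1,1,1).

The boundary map ∂_2: C_2 → C_1 sends each 2-simplex [p,q,r] to [q,r] − [p,r] + [p,q]. For instance
  ∂[1,5,6] = [5,6] − [1,6] + [1,5],
  ∂[3,4,6] = [4,6] − [3,6] + [3,4].
The resulting 18×12 matrix has rank 12, and its Smith normal form has invariant factors (1,1,1,1,1,1,1,1,1,1,1,2).

Reading off H_k = ker ∂_k / im ∂_{k+1}:

  H_0: rank C_0 − rank ∂_1 = 7 − 6 = 1, and the invariant factors of ∂_1 are all 1, so H_0 = Z.
  H_1: rank ker ∂_1 − rank ∂_2 = (18 − 6) − 12 = 0, and ∂_2 has invariant factor 2 > 1, so H_1 = Z_2.
  H_2: rank ker ∂_2 − rank ∂_3 = (12 − 12) − 0 = 0, and there is no ∂_3, so H_2 = 0.

As a check, the Euler characteristic is 7 − 18 + 12 = 1, which agrees with 1 − 0 + 0 = 1.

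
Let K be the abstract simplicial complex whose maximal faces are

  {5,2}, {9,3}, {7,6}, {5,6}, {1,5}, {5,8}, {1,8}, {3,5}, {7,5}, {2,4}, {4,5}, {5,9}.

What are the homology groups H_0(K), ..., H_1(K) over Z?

H_0 = Z,  H_1 = Z^4.

Order the vertices as 1 < 2 < 3 < 4 < 5 < 6 < 7 < 8 < 9. Listing each simplex with vertices in this order, K has dimension 1 with simplices:

  0-simplices (9): [1], [2], [3], [4], [5], [6], [7], [8], [9]
  1-simplices (12): [1,5], [1,8], [2,4], [2,5], [3,5], [3,9], [4,5], [5,6], [5,7], [5,8], [5,9], [6,7]

Hence C_0 ≅ Z^9, C_1 ≅ Z^12.

Boundary ∂_1: C_1 → C_0 is given by ∂[p,q] = [q] − [p]. For instance
  ∂[2,5] = [5] − [2].
The resulting 9×12 matrix has rank 8, and its Smith normal form has invariant factors (1,1,1,1,1,1,1,1).

From H_k ≅ ker(∂_k) / im(∂_{k+1}) we obtain:

  H_0: rank C_0 − rank ∂_1 = 9 − 8 = 1, and the invariant factors of ∂_1 are all 1, so H_0 ≅ Z.
  H_1: rank ker ∂_1 − rank ∂_2 = (12 − 8) − 0 = 4, and there is no ∂_2, so H_1 ≅ Z^4.

As a check, the Euler characteristic is 9 − 12 = -3, which agrees with 1 − 4 = -3.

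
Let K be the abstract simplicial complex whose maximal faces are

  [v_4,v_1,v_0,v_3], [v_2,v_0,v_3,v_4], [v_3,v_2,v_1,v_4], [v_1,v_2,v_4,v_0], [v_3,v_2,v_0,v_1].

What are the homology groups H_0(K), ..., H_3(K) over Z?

We work with the vertex ordering v_0 < v_1 < v_2 < v_3 < v_4. The simplices of K, each written with vertices in increasing order, are:

  0-simplices (5): [v_0], [v_1], [v_2], [v_3], [v_4]
  1-simplices (10): [v_0,v_1], [v_0,v_2], [v_0,v_3], [v_0,v_4], [v_1,v_2], [v_1,v_3], [v_1,v_4], [v_2,v_3], [v_2,v_4], [v_3,v_4]
  2-simplices (10): [v_0,v_1,v_2], [v_0,v_1,v_3], [v_0,v_1,v_4], [v_0,v_2,v_3], [v_0,v_2,v_4], [v_0,v_3,v_4], [v_1,v_2,v_3], [v_1,v_2,v_4], [v_1,v_3,v_4], [v_2,v_3,v_4]
  3-simplices (5): [v_0,v_1,v_2,v_3], [v_0,v_1,v_2,v_4], [v_0,v_1,v_3,v_4], [v_0,v_2,v_3,v_4], [v_1,v_2,v_3,v_4]

giving chain groups C_0 ≅ Z^5, C_1 ≅ Z^10, C_2 ≅ Z^10, C_3 ≅ Z^5.

The boundary map ∂_1: C_1 → C_0 sends each edge [p,q] (with p < q) to q − p. For instance
  ∂[v_2,v_4] = [v_4] − [v_2].
This gives a 5×10 integer matrix of rank 4; reducing to Smith normal form yields diagonal entries (1,1,1,1).

Boundary ∂_2: C_2 → C_1 sends each 2-simplex [p,q,r] to [q,r] − [p,r] + [p,q]. For instance
  ∂[v_0,v_1,v_2] = [v_1,v_2] − [v_0,v_2] + [v_0,v_1],
  ∂[v_1,v_2,v_3] = [v_2,v_3] − [v_1,v_3] + [v_1,v_2].
The resulting 10×10 matrix has rank 6, and its Smith normal form has invariant factors (1,1,1,1,1,1).

Boundary ∂_3: C_3 → C_2 sends each 3-simplex σ to the alternating sum Σ_i (−1)^i (σ with its i-th vertex removed). For instance
  ∂[v_0,v_1,v_2,v_4] = [v_1,v_2,v_4] − [v_0,v_2,v_4] + [v_0,v_1,v_4] − [v_0,v_1,v_2],
  ∂[v_0,v_1,v_2,v_3] = [v_1,v_2,v_3] − [v_0,v_2,v_3] + [v_0,v_1,v_3] − [v_0,v_1,v_2].
As a 10×5 matrix over Z this has rank 4, with invariant factors (1,1,1,1).

Reading off H_k = ker ∂_k / im ∂_{k+1}:

  H_0: rank C_0 − rank ∂_1 = 5 − 4 = 1, and the invariant factors of ∂_1 are all 1, so H_0 ≅ Z.
  H_1: rank ker ∂_1 − rank ∂_2 = (10 − 4) − 6 = 0, and the invariant factors of ∂_2 are all 1, so H_1 ≅ 0.
  H_2: rank ker ∂_2 − rank ∂_3 = (10 − 6) − 4 = 0, and the invariant factors of ∂_3 are all 1, so H_2 ≅ 0.
  H_3: rank ker ∂_3 − rank ∂_4 = (5 − 4) − 0 = 1, and there is no ∂_4, so H_3 ≅ Z.

As a check, the Euler characteristic is 5 − 10 + 10 − 5 = 0, which agrees with 1 − 0 + 0 − 1 = 0.

H_0 ≅ Z,  H_1 = 0,  H_2 = 0,  H_3 ≅ Z.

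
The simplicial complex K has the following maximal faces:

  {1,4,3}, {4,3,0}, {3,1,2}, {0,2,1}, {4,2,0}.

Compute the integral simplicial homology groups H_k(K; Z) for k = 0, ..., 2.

We work with the vertex ordering 0 < 1 < 2 < 3 < 4. The simplices of K, each written with vertices in increasing order, are:

  0-simplices (5): [0], [1], [2], [3], [4]
  1-simplices (10): [0,1], [0,2], [0,3], [0,4], [1,2], [1,3], [1,4], [2,3], [2,4], [3,4]
  2-simplices (5): [0,1,2], [0,2,4], [0,3,4], [1,2,3], [1,3,4]

so the chain groups are C_0 ≅ Z^5, C_1 ≅ Z^10, C_2 ≅ Z^5.

The boundary map ∂_1: C_1 → C_0 sends each edge [p,q] (with p < q) to q − p.
The 5×10 boundary matrix has rank 4 and Smith normal form diag(1,1,1,1).

The boundary map ∂_2: C_2 → C_1 acts by ∂[p,q,r] = [q,r] − [p,r] + [p,q]. For instance
  ∂[1,2,3] = [2,3] − [1,3] + [1,2],
  ∂[1,3,4] = [3,4] − [1,4] + [1,3].
The 10×5 boundary matrix has rank 5 and Smith normal form diag(1,1,1,1,1).

From H_k ≅ ker(∂_k) / im(∂_{k+1}) we obtain:

  H_0: rank C_0 − rank ∂_1 = 5 − 4 = 1, and the invariant factors of ∂_1 are all 1, so H_0 = Z.
  H_1: rank ker ∂_1 − rank ∂_2 = (10 − 4) − 5 = 1, and the invariant factors of ∂_2 are all 1, so H_1 = Z.
  H_2: rank ker ∂_2 − rank ∂_3 = (5 − 5) − 0 = 0, and there is no ∂_3, so H_2 = 0.

As a check, the Euler characteristic is 5 − 10 + 5 = 0, which agrees with 1 − 1 + 0 = 0.
(K is a triangulation of the Möbius band.)

H_0 = Z,  H_1 = Z,  H_2 = 0.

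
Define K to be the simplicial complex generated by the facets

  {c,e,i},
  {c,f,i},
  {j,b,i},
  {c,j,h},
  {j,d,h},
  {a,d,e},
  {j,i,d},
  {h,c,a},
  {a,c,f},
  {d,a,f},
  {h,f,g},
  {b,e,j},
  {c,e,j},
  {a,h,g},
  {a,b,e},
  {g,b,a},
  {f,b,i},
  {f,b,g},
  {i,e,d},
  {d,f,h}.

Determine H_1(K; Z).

H_1 ≅ Z ⊕ Z/2.

Fix the vertex order a < b < c < d < e < f < g < h < i < j and write every simplex with vertices in increasing order. Then dim K = 2 and the simplices of K are:

  0-simplices (10): a, b, c, d, e, f, g, h, i, j
  1-simplices (30): ab, ac, ad, ae, af, ag, ah, be, bf, bg, bi, bj, ce, cf, ch, ci, cj, de, df, dh, di, dj, ei, ej, fg, fh, fi, gh, hj, ij
  2-simplices (20): abe, abg, acf, ach, ade, adf, agh, bej, bfg, bfi, bij, cei, cej, cfi, chj, dei, dfh, dhj, dij, fgh

Hence C_0 ≅ Z^10, C_1 ≅ Z^30, C_2 ≅ Z^20.

Boundary ∂_1: C_1 → C_0 sends each edge [p,q] (with p < q) to q − p. For instance
  ∂ei = i − e.
This gives a 10×30 integer matrix of rank 9; reducing to Smith normal form yields diagonal entries (1,1,1,1,1,1,1,1,1).

Boundary ∂_2: C_2 → C_1 sends each 2-simplex [p,q,r] to [q,r] − [p,r] + [p,q]. For instance
  ∂dei = ei − di + de,
  ∂ach = ch − ah + ac.
The resulting 30×20 matrix has rank 20, and its Smith normal form has invariant factors (1,1,1,1,1,1,1,1,1,1,1,1,1,1,1,1,1,1,1,2).

Computing H_k = (kernel of ∂_k) / (image of ∂_{k+1}):

  H_1: rank ker ∂_1 − rank ∂_2 = (30 − 9) − 20 = 1, and ∂_2 has invariant factor 2 > 1, so H_1 ≅ Z ⊕ Z/2.

(K is a triangulation of the Klein bottle.)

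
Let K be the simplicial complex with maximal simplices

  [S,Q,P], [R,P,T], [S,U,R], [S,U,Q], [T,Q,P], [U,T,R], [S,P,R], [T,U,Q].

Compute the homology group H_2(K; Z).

H_2 = Z.

Order the vertices as P < Q < R < S < T < U. Listing each simplex with vertices in this order, K has dimension 2 with simplices:

  0-simplices (6): P, Q, R, S, T, U
  1-simplices (12): PQ, PR, PS, PT, QS, QT, QU, RS, RT, RU, SU, TU
  2-simplices (8): PQS, PQT, PRS, PRT, QSU, QTU, RSU, RTU

Hence C_0 ≅ Z^6, C_1 ≅ Z^12, C_2 ≅ Z^8.

The boundary map ∂_1: C_1 → C_0 maps an edge to its endpoints' difference, ∂[p,q] = q − p.
The 6×12 boundary matrix has rank 5 and Smith normal form diag(1,1,1,1,1).

∂_2: C_2 → C_1 acts by ∂[p,q,r] = [q,r] − [p,r] + [p,q]. For instance
  ∂RTU = TU − RU + RT,
  ∂RSU = SU − RU + RS.
The 12×8 boundary matrix has rank 7 and Smith normal form diag(1,1,1,1,1,1,1).

Now H_k = ker ∂_k / im ∂_{k+1}, so:

  H_2: rank ker ∂_2 − rank ∂_3 = (8 − 7) − 0 = 1, and there is no ∂_3, so H_2 ≅ Z.

(K is a triangulation of the 2-sphere S^2.)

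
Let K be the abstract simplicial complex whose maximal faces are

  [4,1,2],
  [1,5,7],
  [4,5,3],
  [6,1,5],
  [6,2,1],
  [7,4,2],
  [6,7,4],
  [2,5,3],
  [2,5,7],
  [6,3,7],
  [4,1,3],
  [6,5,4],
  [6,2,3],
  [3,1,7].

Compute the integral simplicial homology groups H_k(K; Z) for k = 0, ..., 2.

Fix the vertex order 1 < 2 < 3 < 4 < 5 < 6 < 7 and write every simplex with vertices in increasing order. Then dim K = 2 and the simplices of K are:

  0-simplices (7): [1], [2], [3], [4], [5], [6], [7]
  1-simplices (21): [1,2], [1,3], [1,4], [1,5], [1,6], [1,7], [2,3], [2,4], [2,5], [2,6], [2,7], [3,4], [3,5], [3,6], [3,7], [4,5], [4,6], [4,7], [5,6], [5,7], [6,7]
  2-simplices (14): [1,2,4], [1,2,6], [1,3,4], [1,3,7], [1,5,6], [1,5,7], [2,3,5], [2,3,6], [2,4,7], [2,5,7], [3,4,5], [3,6,7], [4,5,6], [4,6,7]

giving chain groups C_0 ≅ Z^7, C_1 ≅ Z^21, C_2 ≅ Z^14.

Boundary ∂_1: C_1 → C_0 sends each edge [p,q] (with p < q) to q − p. For instance
  ∂[2,3] = [3] − [2].
The 7×21 boundary matrix has rank 6 and Smith normal form diag(1,1,1,1,1,1).

Boundary ∂_2: C_2 → C_1 acts by ∂[p,q,r] = [q,r] − [p,r] + [p,q]. For instance
  ∂[2,4,7] = [4,7] − [2,7] + [2,4],
  ∂[1,2,4] = [2,4] − [1,4] + [1,2].
The 21×14 boundary matrix has rank 13 and Smith normal form diag(1,1,1,1,1,1,1,1,1,1,1,1,1).

Computing H_k = (kernel of ∂_k) / (image of ∂_{k+1}):

  H_0: rank C_0 − rank ∂_1 = 7 − 6 = 1, and the invariant factors of ∂_1 are all 1, so H_0 = Z.
  H_1: rank ker ∂_1 − rank ∂_2 = (21 − 6) − 13 = 2, and the invariant factors of ∂_2 are all 1, so H_1 = Z^2.
  H_2: rank ker ∂_2 − rank ∂_3 = (14 − 13) − 0 = 1, and there is no ∂_3, so H_2 = Z.

H_0 ≅ Z,  H_1 ≅ Z^2,  H_2 ≅ Z.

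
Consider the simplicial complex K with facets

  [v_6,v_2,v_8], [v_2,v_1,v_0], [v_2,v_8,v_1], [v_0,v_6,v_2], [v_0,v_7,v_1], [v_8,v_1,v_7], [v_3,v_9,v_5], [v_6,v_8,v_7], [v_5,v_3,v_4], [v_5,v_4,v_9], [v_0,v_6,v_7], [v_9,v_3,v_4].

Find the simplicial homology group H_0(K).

H_0 ≅ Z^2.

Take the total order v_0 < v_1 < v_2 < v_3 < v_4 < v_5 < v_6 < v_7 < v_8 < v_9 on the vertex set. Then K (dimension 2) consists of the simplices:

  0-simplices (10): [v_0], [v_1], [v_2], [v_3], [v_4], [v_5], [v_6], [v_7], [v_8], [v_9]
  1-simplices (18): (18 of them)
  2-simplices (12): (12 of them)

giving chain groups C_0 ≅ Z^10, C_1 ≅ Z^18, C_2 ≅ Z^12.

The boundary map ∂_1: C_1 → C_0 maps an edge to its endpoints' difference, ∂[p,q] = q − p. For instance
  ∂[v_0,v_7] = [v_7] − [v_0].
The 10×18 boundary matrix has rank 8 and Smith normal form diag(1,1,1,1,1,1,1,1).

The boundary map ∂_2: C_2 → C_1 acts by ∂[p,q,r] = [q,r] − [p,r] + [p,q]. For instance
  ∂[v_3,v_4,v_9] = [v_4,v_9] − [v_3,v_9] + [v_3,v_4],
  ∂[v_0,v_1,v_7] = [v_1,v_7] − [v_0,v_7] + [v_0,v_1].
As a 18×12 matrix over Z this has rank 10, with invariant factors (1,1,1,1,1,1,1,1,1,1).

Computing H_k = (kernel of ∂_k) / (image of ∂_{k+1}):

  H_0: rank C_0 − rank ∂_1 = 10 − 8 = 2, and the invariant factors of ∂_1 are all 1, so H_0 = Z^2.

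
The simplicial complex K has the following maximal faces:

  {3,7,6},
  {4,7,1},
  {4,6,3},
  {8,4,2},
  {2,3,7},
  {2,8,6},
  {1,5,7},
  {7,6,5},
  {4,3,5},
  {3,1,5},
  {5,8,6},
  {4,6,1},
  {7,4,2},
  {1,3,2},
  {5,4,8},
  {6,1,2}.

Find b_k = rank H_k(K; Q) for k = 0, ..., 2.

b_0 = 1, b_1 = 2, b_2 = 1.

Take the total order 1 < 2 < 3 < 4 < 5 < 6 < 7 < 8 on the vertex set. Then K (dimension 2) consists of the simplices:

  0-simplices (8): [1], [2], [3], [4], [5], [6], [7], [8]
  1-simplices (24): (24 of them)
  2-simplices (16): [1,2,3], [1,2,6], [1,3,5], [1,4,6], [1,4,7], [1,5,7], [2,3,7], [2,4,7], [2,4,8], [2,6,8], [3,4,5], [3,4,6], [3,6,7], [4,5,8], [5,6,7], [5,6,8]

Hence C_0 ≅ Z^8, C_1 ≅ Z^24, C_2 ≅ Z^16.

∂_1: C_1 → C_0 sends each edge [p,q] (with p < q) to q − p.
The resulting 8×24 matrix has rank 7, and its Smith normal form has invariant factors (1,1,1,1,1,1,1).

∂_2: C_2 → C_1 maps a triangle to the signed sum of its edges. For instance
  ∂[5,6,8] = [6,8] − [5,8] + [5,6],
  ∂[2,4,7] = [4,7] − [2,7] + [2,4].
This gives a 24×16 integer matrix of rank 15; reducing to Smith normal form yields diagonal entries (1,1,1,1,1,1,1,1,1,1,1,1,1,1,1).

From H_k ≅ ker(∂_k) / im(∂_{k+1}) we obtain:

  H_0: rank C_0 − rank ∂_1 = 8 − 7 = 1, and the invariant factors of ∂_1 are all 1, so H_0 ≅ Z.
  H_1: rank ker ∂_1 − rank ∂_2 = (24 − 7) − 15 = 2, and the invariant factors of ∂_2 are all 1, so H_1 ≅ Z^2.
  H_2: rank ker ∂_2 − rank ∂_3 = (16 − 15) − 0 = 1, and there is no ∂_3, so H_2 ≅ Z.

As a check, the Euler characteristic is 8 − 24 + 16 = 0, which agrees with 1 − 2 + 1 = 0.

Hence the Betti numbers are b_0 = 1, b_1 = 2, b_2 = 1.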